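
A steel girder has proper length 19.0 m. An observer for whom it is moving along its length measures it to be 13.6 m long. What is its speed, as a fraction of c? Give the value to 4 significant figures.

γ = L₀/L = 19.0/13.6 = 1.39706
β = √(1 − 1/γ²) = 0.6983

β ≈ 0.6983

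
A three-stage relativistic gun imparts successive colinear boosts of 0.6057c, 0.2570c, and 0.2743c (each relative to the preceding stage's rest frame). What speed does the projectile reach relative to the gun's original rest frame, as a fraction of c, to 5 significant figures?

u ≈ 0.84730c

Compose boost 2: (0.2570 + 0.6057)/(1 + 0.2570×0.6057) = 0.86270/1.155665 = 0.7464967
Compose boost 3: (0.2743 + 0.7464967)/(1 + 0.2743×0.7464967) = 1.020797/1.204764 = 0.84730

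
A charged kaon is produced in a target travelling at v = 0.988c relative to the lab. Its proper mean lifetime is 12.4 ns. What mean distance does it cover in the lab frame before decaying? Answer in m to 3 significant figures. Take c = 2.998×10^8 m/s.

d ≈ 23.8 m

γ = 1/√(1 − 0.988²) = 6.4744
Dilated lifetime: Δt = γτ₀ = 6.4744 × 12.4 ns = 80.283 ns
d = vΔt = 0.988c × 80.283 ns = 2.9620×10^8 m/s × 8.0283×10^-8 s = 23.8 m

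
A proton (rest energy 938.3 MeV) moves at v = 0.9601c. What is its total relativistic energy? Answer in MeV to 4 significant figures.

γ = 1/√(1 − 0.9601²) = 3.57581
E = γm₀c² = 3.57581 × 938.3 MeV = 3355 MeV

E ≈ 3355 MeV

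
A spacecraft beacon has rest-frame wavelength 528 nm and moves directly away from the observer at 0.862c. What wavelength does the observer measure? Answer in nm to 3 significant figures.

λ_obs ≈ 1940 nm

Relativistic Doppler: λ_obs = λ_src √((1+β)/(1−β))
= 528 × √(1.8620/0.13800) = 528 × 3.6732 = 1940 nm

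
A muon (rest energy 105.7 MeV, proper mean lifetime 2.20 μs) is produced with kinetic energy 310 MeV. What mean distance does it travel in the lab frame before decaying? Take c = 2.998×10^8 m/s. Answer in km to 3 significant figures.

d ≈ 2.51 km

γ = 1 + K/(m₀c²) = 1 + 310/105.7 = 3.9328
β = √(1 − 1/γ²) = 0.96713
Dilated lifetime: γτ₀ = 3.9328 × 2.20 μs = 8.6522 μs
d = βc·γτ₀ = 0.96713 × (2.998×10^8 m/s) × 8.6522×10^-6 s = 2.51 km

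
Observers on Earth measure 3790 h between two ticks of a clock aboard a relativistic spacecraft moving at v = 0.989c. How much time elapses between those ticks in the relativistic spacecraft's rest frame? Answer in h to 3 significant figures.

τ₀ ≈ 561 h

γ = 1/√(1 − 0.989²) = 6.7606
Proper time: τ₀ = Δt/γ = 3790/6.7606 = 561 h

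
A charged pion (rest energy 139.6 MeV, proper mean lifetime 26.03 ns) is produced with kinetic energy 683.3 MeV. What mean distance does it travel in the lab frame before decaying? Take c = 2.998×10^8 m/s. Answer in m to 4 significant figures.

d ≈ 45.33 m

γ = 1 + K/(m₀c²) = 1 + 683.3/139.6 = 5.89470
β = √(1 − 1/γ²) = 0.985505
Dilated lifetime: γτ₀ = 5.89470 × 26.03 ns = 153.439 ns
d = βc·γτ₀ = 0.985505 × (2.998×10^8 m/s) × 1.53439×10^-7 s = 45.33 m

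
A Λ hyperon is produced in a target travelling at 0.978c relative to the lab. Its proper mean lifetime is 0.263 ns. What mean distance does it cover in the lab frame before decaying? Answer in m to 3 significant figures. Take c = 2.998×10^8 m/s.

γ = 1/√(1 − 0.978²) = 4.7938
Dilated lifetime: Δt = γτ₀ = 4.7938 × 0.263 ns = 1.2608 ns
d = vΔt = 0.978c × 1.2608 ns = 2.9320×10^8 m/s × 1.2608×10^-9 s = 0.370 m

d ≈ 0.370 m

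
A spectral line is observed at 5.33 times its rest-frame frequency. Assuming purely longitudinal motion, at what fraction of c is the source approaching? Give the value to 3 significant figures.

f_obs/f_src = √((1+β)/(1−β)) = 5.33  ⇒  (1+β)/(1−β) = 28.409
β = |1 − D²|/(1 + D²) = |1 − 28.409|/(1 + 28.409) = 0.932

β ≈ 0.932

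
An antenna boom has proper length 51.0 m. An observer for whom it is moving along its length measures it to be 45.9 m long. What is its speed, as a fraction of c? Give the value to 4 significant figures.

γ = L₀/L = 51.0/45.9 = 1.11111
β = √(1 − 1/γ²) = 0.4359

β ≈ 0.4359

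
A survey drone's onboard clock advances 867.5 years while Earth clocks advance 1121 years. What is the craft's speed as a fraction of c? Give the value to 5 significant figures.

β ≈ 0.63335

γ = Δt/τ₀ = 1121/867.5 = 1.292219
β = √(1 − 1/γ²) = √(1 − 1/1.292219²) = 0.63335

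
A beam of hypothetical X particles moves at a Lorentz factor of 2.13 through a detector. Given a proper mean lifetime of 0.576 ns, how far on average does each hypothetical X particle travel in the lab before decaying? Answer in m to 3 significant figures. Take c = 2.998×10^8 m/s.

d ≈ 0.325 m

β = √(1 − 1/γ²) = √(1 − 1/2.13²) = 0.88294
Dilated lifetime: Δt = γτ₀ = 2.13 × 0.576 ns = 1.2269 ns
d = vΔt = 0.88294c × 1.2269 ns = 2.6471×10^8 m/s × 1.2269×10^-9 s = 0.325 m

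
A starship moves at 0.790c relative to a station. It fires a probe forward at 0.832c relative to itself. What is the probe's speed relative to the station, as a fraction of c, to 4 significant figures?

Relativistic velocity addition: u = (u' + v)/(1 + u'v/c²)
= (0.832 + 0.790)/(1 + 0.832×0.790) = 1.622/1.65728 = 0.9787

u ≈ 0.9787c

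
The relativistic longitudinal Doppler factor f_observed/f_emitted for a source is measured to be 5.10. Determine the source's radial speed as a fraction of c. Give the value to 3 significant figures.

β ≈ 0.926

f_obs/f_src = √((1+β)/(1−β)) = 5.10  ⇒  (1+β)/(1−β) = 26.010
β = |1 − D²|/(1 + D²) = |1 − 26.010|/(1 + 26.010) = 0.926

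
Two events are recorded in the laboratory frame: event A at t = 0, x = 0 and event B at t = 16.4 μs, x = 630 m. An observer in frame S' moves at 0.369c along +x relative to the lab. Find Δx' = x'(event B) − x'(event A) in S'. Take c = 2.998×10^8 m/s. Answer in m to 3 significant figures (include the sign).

Δx' ≈ -1270 m

γ = 1/√(1 − 0.369²) = 1.0759
Δx' = γ(Δx − vΔt) = 1.0759 × (630 m − 0.369×(2.998×10^8 m/s)×16.4×10^-6 s)
= 1.0759 × (-1184.3 m) = -1270 m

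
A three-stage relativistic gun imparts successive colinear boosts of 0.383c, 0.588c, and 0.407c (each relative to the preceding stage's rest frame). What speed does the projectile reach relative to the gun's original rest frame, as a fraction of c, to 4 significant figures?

Compose boost 2: (0.588 + 0.383)/(1 + 0.588×0.383) = 0.9710/1.22520 = 0.792521
Compose boost 3: (0.407 + 0.792521)/(1 + 0.407×0.792521) = 1.19952/1.32256 = 0.9070

u ≈ 0.9070c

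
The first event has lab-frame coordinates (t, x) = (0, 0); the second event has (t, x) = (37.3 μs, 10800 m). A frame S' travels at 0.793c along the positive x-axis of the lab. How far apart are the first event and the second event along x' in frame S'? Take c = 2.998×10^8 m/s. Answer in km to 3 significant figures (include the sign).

Δx' ≈ 3.17 km

γ = 1/√(1 − 0.793²) = 1.6414
Δx' = γ(Δx − vΔt) = 1.6414 × (10800 m − 0.793×(2.998×10^8 m/s)×37.3×10^-6 s)
= 1.6414 × (1932.2 m) = 3.17 km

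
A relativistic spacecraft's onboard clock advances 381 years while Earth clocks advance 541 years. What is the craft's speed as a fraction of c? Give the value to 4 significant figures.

γ = Δt/τ₀ = 541/381 = 1.41995
β = √(1 − 1/γ²) = √(1 − 1/1.41995²) = 0.7100

β ≈ 0.7100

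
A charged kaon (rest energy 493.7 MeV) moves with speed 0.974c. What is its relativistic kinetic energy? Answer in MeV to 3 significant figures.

K ≈ 1690 MeV

γ = 1/√(1 − 0.974²) = 4.4141
K = (γ − 1)m₀c² = (4.4141 − 1) × 493.7 MeV = 3.4141 × 493.7 MeV = 1690 MeV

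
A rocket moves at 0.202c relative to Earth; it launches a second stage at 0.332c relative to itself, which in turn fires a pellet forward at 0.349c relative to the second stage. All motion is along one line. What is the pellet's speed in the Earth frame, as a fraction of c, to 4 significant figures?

u ≈ 0.7231c

Compose boost 2: (0.332 + 0.202)/(1 + 0.332×0.202) = 0.5340/1.06706 = 0.500439
Compose boost 3: (0.349 + 0.500439)/(1 + 0.349×0.500439) = 0.849439/1.17465 = 0.7231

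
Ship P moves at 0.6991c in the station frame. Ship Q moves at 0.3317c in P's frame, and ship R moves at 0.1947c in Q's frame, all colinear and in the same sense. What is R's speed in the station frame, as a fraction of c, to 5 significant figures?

Compose boost 2: (0.3317 + 0.6991)/(1 + 0.3317×0.6991) = 1.0308/1.231891 = 0.8367620
Compose boost 3: (0.1947 + 0.8367620)/(1 + 0.1947×0.8367620) = 1.031462/1.162918 = 0.88696

u ≈ 0.88696c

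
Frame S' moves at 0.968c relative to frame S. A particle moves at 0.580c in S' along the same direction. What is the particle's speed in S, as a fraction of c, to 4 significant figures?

u ≈ 0.9914c

Relativistic velocity addition: u = (u' + v)/(1 + u'v/c²)
= (0.580 + 0.968)/(1 + 0.580×0.968) = 1.548/1.56144 = 0.9914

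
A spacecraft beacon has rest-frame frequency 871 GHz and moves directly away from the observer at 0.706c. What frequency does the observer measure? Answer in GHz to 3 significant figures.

Relativistic Doppler: f_obs = f_src √((1−β)/(1+β))
= 871 × √(0.29400/1.7060) = 871 × 0.41513 = 362 GHz

f_obs ≈ 362 GHz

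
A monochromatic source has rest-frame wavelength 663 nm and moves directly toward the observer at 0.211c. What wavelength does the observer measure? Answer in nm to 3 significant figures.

λ_obs ≈ 535 nm

Relativistic Doppler: λ_obs = λ_src √((1−β)/(1+β))
= 663 × √(0.78900/1.2110) = 663 × 0.80717 = 535 nm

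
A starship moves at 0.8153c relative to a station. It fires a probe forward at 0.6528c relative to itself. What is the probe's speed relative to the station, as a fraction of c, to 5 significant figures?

Relativistic velocity addition: u = (u' + v)/(1 + u'v/c²)
= (0.6528 + 0.8153)/(1 + 0.6528×0.8153) = 1.4681/1.532228 = 0.95815

u ≈ 0.95815c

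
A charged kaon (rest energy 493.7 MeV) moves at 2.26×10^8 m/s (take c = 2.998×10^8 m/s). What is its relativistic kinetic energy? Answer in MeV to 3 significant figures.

β = v/c = 2.26×10^8 / 2.998×10^8 = 0.75384
γ = 1/√(1 − 0.75384²) = 1.5219
K = (γ − 1)m₀c² = (1.5219 − 1) × 493.7 MeV = 0.52192 × 493.7 MeV = 258 MeV

K ≈ 258 MeV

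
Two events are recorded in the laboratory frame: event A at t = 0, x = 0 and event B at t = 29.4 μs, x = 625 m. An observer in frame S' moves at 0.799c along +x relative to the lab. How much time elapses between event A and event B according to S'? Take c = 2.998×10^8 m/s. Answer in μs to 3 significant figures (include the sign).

Δt' ≈ 46.1 μs

γ = 1/√(1 − 0.799²) = 1.6630
Δt' = γ(Δt − vΔx/c²) = 1.6630 × (29.4 μs − 0.799×625 m / (2.998×10^8 m/s))
= 1.6630 × (27.734 μs) = 46.1 μs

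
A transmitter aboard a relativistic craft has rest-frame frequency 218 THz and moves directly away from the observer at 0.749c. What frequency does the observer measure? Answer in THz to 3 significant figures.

f_obs ≈ 82.6 THz

Relativistic Doppler: f_obs = f_src √((1−β)/(1+β))
= 218 × √(0.25100/1.7490) = 218 × 0.37883 = 82.6 THz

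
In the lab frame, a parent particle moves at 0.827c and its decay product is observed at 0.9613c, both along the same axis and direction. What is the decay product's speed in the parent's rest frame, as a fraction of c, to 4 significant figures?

Inverse velocity addition: u' = (u − v)/(1 − uv/c²)
= (0.9613 − 0.827)/(1 − 0.9613×0.827) = 0.1343/0.205005 = 0.6551

u' ≈ 0.6551c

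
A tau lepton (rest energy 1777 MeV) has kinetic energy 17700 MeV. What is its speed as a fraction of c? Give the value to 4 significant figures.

β ≈ 0.9958

γ = 1 + K/(m₀c²) = 1 + 17700/1777 = 10.9606
β = √(1 − 1/γ²) = 0.9958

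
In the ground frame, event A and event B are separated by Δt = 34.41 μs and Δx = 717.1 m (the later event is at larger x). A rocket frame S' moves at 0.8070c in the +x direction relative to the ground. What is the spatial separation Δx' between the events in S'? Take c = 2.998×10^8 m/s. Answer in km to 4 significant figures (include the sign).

γ = 1/√(1 − 0.8070²) = 1.69333
Δx' = γ(Δx − vΔt) = 1.69333 × (717.1 m − 0.8070×(2.998×10^8 m/s)×34.41×10^-6 s)
= 1.69333 × (-7608.01 m) = -12.88 km

Δx' ≈ -12.88 km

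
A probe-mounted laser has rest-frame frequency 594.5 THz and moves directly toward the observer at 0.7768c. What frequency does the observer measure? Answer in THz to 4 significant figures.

Relativistic Doppler: f_obs = f_src √((1+β)/(1−β))
= 594.5 × √(1.77680/0.223200) = 594.5 × 2.82145 = 1677 THz

f_obs ≈ 1677 THz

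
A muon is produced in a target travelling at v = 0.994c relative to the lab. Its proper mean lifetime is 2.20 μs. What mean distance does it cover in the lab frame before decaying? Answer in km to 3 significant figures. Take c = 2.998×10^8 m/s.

γ = 1/√(1 − 0.994²) = 9.1424
Dilated lifetime: Δt = γτ₀ = 9.1424 × 2.20 μs = 20.113 μs
d = vΔt = 0.994c × 20.113 μs = 2.9800×10^8 m/s × 2.0113×10^-5 s = 5.99 km

d ≈ 5.99 km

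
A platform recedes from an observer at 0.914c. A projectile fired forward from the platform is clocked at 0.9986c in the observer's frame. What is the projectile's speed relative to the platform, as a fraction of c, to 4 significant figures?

Inverse velocity addition: u' = (u − v)/(1 − uv/c²)
= (0.9986 − 0.914)/(1 − 0.9986×0.914) = 0.08460/0.0872796 = 0.9693

u' ≈ 0.9693c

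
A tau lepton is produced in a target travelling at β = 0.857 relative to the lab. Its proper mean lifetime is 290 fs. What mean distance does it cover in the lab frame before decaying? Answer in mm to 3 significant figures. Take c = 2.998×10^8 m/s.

γ = 1/√(1 − 0.857²) = 1.9406
Dilated lifetime: Δt = γτ₀ = 1.9406 × 290 fs = 562.76 fs
d = vΔt = 0.857c × 562.76 fs = 2.5693×10^8 m/s × 5.6276×10^-13 s = 0.145 mm

d ≈ 0.145 mm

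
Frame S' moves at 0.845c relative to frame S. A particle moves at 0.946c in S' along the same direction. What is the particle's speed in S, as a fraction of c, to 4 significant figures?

Relativistic velocity addition: u = (u' + v)/(1 + u'v/c²)
= (0.946 + 0.845)/(1 + 0.946×0.845) = 1.791/1.79937 = 0.9953

u ≈ 0.9953c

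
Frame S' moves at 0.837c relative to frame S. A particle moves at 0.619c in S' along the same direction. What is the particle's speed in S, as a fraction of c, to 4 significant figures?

Relativistic velocity addition: u = (u' + v)/(1 + u'v/c²)
= (0.619 + 0.837)/(1 + 0.619×0.837) = 1.456/1.51810 = 0.9591

u ≈ 0.9591c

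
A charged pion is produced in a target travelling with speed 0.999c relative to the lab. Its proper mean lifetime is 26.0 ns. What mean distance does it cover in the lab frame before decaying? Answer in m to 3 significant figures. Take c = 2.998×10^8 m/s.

γ = 1/√(1 − 0.999²) = 22.366
Dilated lifetime: Δt = γτ₀ = 22.366 × 26.0 ns = 581.52 ns
d = vΔt = 0.999c × 581.52 ns = 2.9950×10^8 m/s × 5.8152×10^-7 s = 174 m

d ≈ 174 m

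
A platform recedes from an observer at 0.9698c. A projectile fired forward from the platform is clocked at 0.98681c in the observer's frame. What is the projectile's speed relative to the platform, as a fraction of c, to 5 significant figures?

u' ≈ 0.39566c

Inverse velocity addition: u' = (u − v)/(1 − uv/c²)
= (0.98681 − 0.9698)/(1 − 0.98681×0.9698) = 0.017010/0.04299166 = 0.39566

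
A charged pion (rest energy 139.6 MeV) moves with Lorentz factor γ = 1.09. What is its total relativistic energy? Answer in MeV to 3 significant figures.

E ≈ 152 MeV

γ = 1.09 (given)
E = γm₀c² = 1.09 × 139.6 MeV = 152 MeV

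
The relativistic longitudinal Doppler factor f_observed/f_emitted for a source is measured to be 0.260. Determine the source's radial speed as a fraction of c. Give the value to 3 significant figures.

β ≈ 0.873

f_obs/f_src = √((1−β)/(1+β)) = 0.260  ⇒  (1−β)/(1+β) = 0.067600
β = |1 − D²|/(1 + D²) = |1 − 0.067600|/(1 + 0.067600) = 0.873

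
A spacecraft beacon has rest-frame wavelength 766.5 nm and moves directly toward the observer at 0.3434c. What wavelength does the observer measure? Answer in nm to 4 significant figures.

λ_obs ≈ 535.9 nm

Relativistic Doppler: λ_obs = λ_src √((1−β)/(1+β))
= 766.5 × √(0.656600/1.34340) = 766.5 × 0.699114 = 535.9 nm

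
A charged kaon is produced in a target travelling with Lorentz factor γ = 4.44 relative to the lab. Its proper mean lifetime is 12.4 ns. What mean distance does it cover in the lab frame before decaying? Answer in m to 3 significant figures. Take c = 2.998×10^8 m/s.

d ≈ 16.1 m

β = √(1 − 1/γ²) = √(1 − 1/4.44²) = 0.97431
Dilated lifetime: Δt = γτ₀ = 4.44 × 12.4 ns = 55.056 ns
d = vΔt = 0.97431c × 55.056 ns = 2.9210×10^8 m/s × 5.5056×10^-8 s = 16.1 m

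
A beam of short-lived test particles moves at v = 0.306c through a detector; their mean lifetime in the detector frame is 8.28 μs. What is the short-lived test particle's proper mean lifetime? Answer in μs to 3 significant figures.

γ = 1/√(1 − 0.306²) = 1.0504
Proper time: τ₀ = Δt/γ = 8.28/1.0504 = 7.88 μs

τ₀ ≈ 7.88 μs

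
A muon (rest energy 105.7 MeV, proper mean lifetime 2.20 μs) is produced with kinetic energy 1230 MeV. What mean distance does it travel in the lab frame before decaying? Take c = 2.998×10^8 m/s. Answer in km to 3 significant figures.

d ≈ 8.31 km

γ = 1 + K/(m₀c²) = 1 + 1230/105.7 = 12.637
β = √(1 − 1/γ²) = 0.99686
Dilated lifetime: γτ₀ = 12.637 × 2.20 μs = 27.801 μs
d = βc·γτ₀ = 0.99686 × (2.998×10^8 m/s) × 2.7801×10^-5 s = 8.31 km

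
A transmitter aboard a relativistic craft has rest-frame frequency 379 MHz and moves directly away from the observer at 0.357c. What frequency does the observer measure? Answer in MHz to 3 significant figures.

Relativistic Doppler: f_obs = f_src √((1−β)/(1+β))
= 379 × √(0.64300/1.3570) = 379 × 0.68836 = 261 MHz

f_obs ≈ 261 MHz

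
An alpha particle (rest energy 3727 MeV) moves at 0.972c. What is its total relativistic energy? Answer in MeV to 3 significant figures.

γ = 1/√(1 − 0.972²) = 4.2557
E = γm₀c² = 4.2557 × 3727 MeV = 15900 MeV

E ≈ 15900 MeV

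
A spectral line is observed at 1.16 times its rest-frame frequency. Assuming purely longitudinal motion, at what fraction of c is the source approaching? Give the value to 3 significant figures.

f_obs/f_src = √((1+β)/(1−β)) = 1.16  ⇒  (1+β)/(1−β) = 1.3456
β = |1 − D²|/(1 + D²) = |1 − 1.3456|/(1 + 1.3456) = 0.147

β ≈ 0.147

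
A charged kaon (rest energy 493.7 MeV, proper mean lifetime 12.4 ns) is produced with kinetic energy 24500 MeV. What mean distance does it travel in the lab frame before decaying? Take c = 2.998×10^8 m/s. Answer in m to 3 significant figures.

d ≈ 188 m

γ = 1 + K/(m₀c²) = 1 + 24500/493.7 = 50.625
β = √(1 − 1/γ²) = 0.99980
Dilated lifetime: γτ₀ = 50.625 × 12.4 ns = 627.75 ns
d = βc·γτ₀ = 0.99980 × (2.998×10^8 m/s) × 6.2775×10^-7 s = 188 m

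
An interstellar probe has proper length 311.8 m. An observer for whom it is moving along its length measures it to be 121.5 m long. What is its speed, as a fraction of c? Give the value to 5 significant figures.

γ = L₀/L = 311.8/121.5 = 2.566255
β = √(1 − 1/γ²) = 0.92095

β ≈ 0.92095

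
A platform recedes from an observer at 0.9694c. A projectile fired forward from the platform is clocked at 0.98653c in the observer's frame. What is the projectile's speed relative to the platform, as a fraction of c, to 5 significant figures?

u' ≈ 0.39237c

Inverse velocity addition: u' = (u − v)/(1 − uv/c²)
= (0.98653 − 0.9694)/(1 − 0.98653×0.9694) = 0.017130/0.04365782 = 0.39237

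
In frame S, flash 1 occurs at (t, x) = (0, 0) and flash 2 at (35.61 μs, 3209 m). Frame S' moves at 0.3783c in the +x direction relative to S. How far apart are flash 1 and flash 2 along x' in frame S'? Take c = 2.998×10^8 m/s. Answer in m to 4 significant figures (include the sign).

γ = 1/√(1 − 0.3783²) = 1.08028
Δx' = γ(Δx − vΔt) = 1.08028 × (3209 m − 0.3783×(2.998×10^8 m/s)×35.61×10^-6 s)
= 1.08028 × (-829.685 m) = -896.3 m

Δx' ≈ -896.3 m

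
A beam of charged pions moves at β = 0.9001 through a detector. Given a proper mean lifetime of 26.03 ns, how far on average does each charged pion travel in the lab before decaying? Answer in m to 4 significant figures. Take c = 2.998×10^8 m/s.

d ≈ 16.12 m

γ = 1/√(1 − 0.9001²) = 2.29524
Dilated lifetime: Δt = γτ₀ = 2.29524 × 26.03 ns = 59.7452 ns
d = vΔt = 0.9001c × 59.7452 ns = 2.69850×10^8 m/s × 5.97452×10^-8 s = 16.12 m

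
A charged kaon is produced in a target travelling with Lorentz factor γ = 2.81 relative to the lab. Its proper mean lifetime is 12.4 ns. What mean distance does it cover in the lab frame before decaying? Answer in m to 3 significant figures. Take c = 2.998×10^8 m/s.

β = √(1 − 1/γ²) = √(1 − 1/2.81²) = 0.93453
Dilated lifetime: Δt = γτ₀ = 2.81 × 12.4 ns = 34.844 ns
d = vΔt = 0.93453c × 34.844 ns = 2.8017×10^8 m/s × 3.4844×10^-8 s = 9.76 m

d ≈ 9.76 m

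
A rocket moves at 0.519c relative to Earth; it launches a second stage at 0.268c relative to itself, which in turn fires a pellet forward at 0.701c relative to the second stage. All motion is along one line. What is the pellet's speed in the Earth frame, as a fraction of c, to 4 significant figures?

Compose boost 2: (0.268 + 0.519)/(1 + 0.268×0.519) = 0.7870/1.13909 = 0.690901
Compose boost 3: (0.701 + 0.690901)/(1 + 0.701×0.690901) = 1.39190/1.48432 = 0.9377

u ≈ 0.9377c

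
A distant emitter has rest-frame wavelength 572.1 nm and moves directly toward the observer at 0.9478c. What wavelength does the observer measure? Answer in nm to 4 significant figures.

λ_obs ≈ 93.66 nm

Relativistic Doppler: λ_obs = λ_src √((1−β)/(1+β))
= 572.1 × √(0.0522000/1.94780) = 572.1 × 0.163705 = 93.66 nm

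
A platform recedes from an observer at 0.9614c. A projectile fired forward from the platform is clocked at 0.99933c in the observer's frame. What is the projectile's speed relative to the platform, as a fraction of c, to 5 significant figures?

u' ≈ 0.96651c

Inverse velocity addition: u' = (u − v)/(1 − uv/c²)
= (0.99933 − 0.9614)/(1 − 0.99933×0.9614) = 0.037930/0.03924414 = 0.96651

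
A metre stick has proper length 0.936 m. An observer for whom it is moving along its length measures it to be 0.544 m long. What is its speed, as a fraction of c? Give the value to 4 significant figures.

β ≈ 0.8138

γ = L₀/L = 0.936/0.544 = 1.72059
β = √(1 − 1/γ²) = 0.8138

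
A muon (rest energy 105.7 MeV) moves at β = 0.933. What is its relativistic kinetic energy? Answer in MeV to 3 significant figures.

K ≈ 188 MeV

γ = 1/√(1 − 0.933²) = 2.7787
K = (γ − 1)m₀c² = (2.7787 − 1) × 105.7 MeV = 1.7787 × 105.7 MeV = 188 MeV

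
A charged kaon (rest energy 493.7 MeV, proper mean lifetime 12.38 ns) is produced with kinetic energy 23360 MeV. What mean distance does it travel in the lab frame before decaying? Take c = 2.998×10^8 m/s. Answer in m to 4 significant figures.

γ = 1 + K/(m₀c²) = 1 + 23360/493.7 = 48.3162
β = √(1 − 1/γ²) = 0.999786
Dilated lifetime: γτ₀ = 48.3162 × 12.38 ns = 598.154 ns
d = βc·γτ₀ = 0.999786 × (2.998×10^8 m/s) × 5.98154×10^-7 s = 179.3 m

d ≈ 179.3 m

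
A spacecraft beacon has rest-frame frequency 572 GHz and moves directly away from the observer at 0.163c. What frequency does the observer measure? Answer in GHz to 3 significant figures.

f_obs ≈ 485 GHz

Relativistic Doppler: f_obs = f_src √((1−β)/(1+β))
= 572 × √(0.83700/1.1630) = 572 × 0.84835 = 485 GHz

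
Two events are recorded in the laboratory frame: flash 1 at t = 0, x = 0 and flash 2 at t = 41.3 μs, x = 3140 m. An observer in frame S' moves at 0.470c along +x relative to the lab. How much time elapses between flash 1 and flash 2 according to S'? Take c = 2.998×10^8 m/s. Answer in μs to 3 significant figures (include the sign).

Δt' ≈ 41.2 μs

γ = 1/√(1 − 0.470²) = 1.1329
Δt' = γ(Δt − vΔx/c²) = 1.1329 × (41.3 μs − 0.470×3140 m / (2.998×10^8 m/s))
= 1.1329 × (36.377 μs) = 41.2 μs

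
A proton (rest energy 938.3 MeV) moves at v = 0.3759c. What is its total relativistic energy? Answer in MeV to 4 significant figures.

E ≈ 1013 MeV

γ = 1/√(1 − 0.3759²) = 1.07914
E = γm₀c² = 1.07914 × 938.3 MeV = 1013 MeV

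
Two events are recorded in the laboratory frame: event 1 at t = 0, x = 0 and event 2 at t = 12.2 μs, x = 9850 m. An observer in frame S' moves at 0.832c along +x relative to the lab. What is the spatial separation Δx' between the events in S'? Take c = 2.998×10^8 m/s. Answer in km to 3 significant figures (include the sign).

γ = 1/√(1 − 0.832²) = 1.8025
Δx' = γ(Δx − vΔt) = 1.8025 × (9850 m − 0.832×(2.998×10^8 m/s)×12.2×10^-6 s)
= 1.8025 × (6806.9 m) = 12.3 km

Δx' ≈ 12.3 km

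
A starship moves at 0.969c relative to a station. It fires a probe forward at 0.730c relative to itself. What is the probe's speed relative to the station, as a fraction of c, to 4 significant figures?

Relativistic velocity addition: u = (u' + v)/(1 + u'v/c²)
= (0.730 + 0.969)/(1 + 0.730×0.969) = 1.699/1.70737 = 0.9951

u ≈ 0.9951c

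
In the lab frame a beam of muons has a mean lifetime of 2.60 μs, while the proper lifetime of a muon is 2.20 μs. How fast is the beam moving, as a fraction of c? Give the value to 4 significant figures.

β ≈ 0.5329

γ = Δt/τ₀ = 2.60/2.20 = 1.18182
β = √(1 − 1/γ²) = √(1 − 1/1.18182²) = 0.5329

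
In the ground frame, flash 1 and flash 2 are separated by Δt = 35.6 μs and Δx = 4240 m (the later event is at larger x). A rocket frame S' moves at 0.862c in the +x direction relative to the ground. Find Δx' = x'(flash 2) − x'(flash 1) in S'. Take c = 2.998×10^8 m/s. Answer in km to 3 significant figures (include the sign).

γ = 1/√(1 − 0.862²) = 1.9727
Δx' = γ(Δx − vΔt) = 1.9727 × (4240 m − 0.862×(2.998×10^8 m/s)×35.6×10^-6 s)
= 1.9727 × (-4960.0 m) = -9.78 km

Δx' ≈ -9.78 km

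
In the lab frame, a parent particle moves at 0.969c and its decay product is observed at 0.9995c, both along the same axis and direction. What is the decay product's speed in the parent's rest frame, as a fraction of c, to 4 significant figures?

u' ≈ 0.9687c

Inverse velocity addition: u' = (u − v)/(1 − uv/c²)
= (0.9995 − 0.969)/(1 − 0.9995×0.969) = 0.03050/0.0314845 = 0.9687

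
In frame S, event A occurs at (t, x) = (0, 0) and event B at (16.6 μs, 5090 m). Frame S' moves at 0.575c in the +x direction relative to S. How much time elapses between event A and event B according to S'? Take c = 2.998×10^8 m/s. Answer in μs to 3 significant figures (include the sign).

Δt' ≈ 8.36 μs

γ = 1/√(1 − 0.575²) = 1.2223
Δt' = γ(Δt − vΔx/c²) = 1.2223 × (16.6 μs − 0.575×5090 m / (2.998×10^8 m/s))
= 1.2223 × (6.8377 μs) = 8.36 μs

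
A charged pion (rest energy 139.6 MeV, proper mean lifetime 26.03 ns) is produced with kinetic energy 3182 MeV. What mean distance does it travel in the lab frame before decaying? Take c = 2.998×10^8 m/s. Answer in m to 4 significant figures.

γ = 1 + K/(m₀c²) = 1 + 3182/139.6 = 23.7937
β = √(1 − 1/γ²) = 0.999116
Dilated lifetime: γτ₀ = 23.7937 × 26.03 ns = 619.350 ns
d = βc·γτ₀ = 0.999116 × (2.998×10^8 m/s) × 6.19350×10^-7 s = 185.5 m

d ≈ 185.5 m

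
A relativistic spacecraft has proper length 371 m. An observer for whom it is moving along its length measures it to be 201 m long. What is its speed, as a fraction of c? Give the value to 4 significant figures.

γ = L₀/L = 371/201 = 1.84577
β = √(1 − 1/γ²) = 0.8405

β ≈ 0.8405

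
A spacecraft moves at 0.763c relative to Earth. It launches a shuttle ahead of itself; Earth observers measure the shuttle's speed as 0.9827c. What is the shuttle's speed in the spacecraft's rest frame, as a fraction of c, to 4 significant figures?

u' ≈ 0.8781c

Inverse velocity addition: u' = (u − v)/(1 − uv/c²)
= (0.9827 − 0.763)/(1 − 0.9827×0.763) = 0.2197/0.250200 = 0.8781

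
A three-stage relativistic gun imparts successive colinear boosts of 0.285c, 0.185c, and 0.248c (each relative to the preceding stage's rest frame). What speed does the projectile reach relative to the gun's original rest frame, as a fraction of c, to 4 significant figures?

Compose boost 2: (0.185 + 0.285)/(1 + 0.185×0.285) = 0.4700/1.05272 = 0.446460
Compose boost 3: (0.248 + 0.446460)/(1 + 0.248×0.446460) = 0.694460/1.11072 = 0.6252

u ≈ 0.6252c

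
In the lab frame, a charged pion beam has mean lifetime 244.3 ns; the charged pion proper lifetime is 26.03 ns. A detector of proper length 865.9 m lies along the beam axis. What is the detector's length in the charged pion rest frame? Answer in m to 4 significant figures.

Time dilation ⇒ γ = Δt/τ₀ = 244.3/26.03 = 9.38532
Length contraction: L = L₀/γ = 865.9/9.38532 = 92.26 m

L ≈ 92.26 m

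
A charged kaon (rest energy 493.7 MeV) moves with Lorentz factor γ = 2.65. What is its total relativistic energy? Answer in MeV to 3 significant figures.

E ≈ 1310 MeV

γ = 2.65 (given)
E = γm₀c² = 2.65 × 493.7 MeV = 1310 MeV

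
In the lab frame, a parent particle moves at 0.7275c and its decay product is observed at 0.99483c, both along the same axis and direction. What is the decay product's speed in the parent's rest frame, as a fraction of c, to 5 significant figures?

u' ≈ 0.96767c

Inverse velocity addition: u' = (u − v)/(1 − uv/c²)
= (0.99483 − 0.7275)/(1 − 0.99483×0.7275) = 0.26733/0.2762612 = 0.96767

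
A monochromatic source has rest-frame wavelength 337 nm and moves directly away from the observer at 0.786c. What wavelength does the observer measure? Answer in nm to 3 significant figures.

Relativistic Doppler: λ_obs = λ_src √((1+β)/(1−β))
= 337 × √(1.7860/0.21400) = 337 × 2.8889 = 974 nm

λ_obs ≈ 974 nm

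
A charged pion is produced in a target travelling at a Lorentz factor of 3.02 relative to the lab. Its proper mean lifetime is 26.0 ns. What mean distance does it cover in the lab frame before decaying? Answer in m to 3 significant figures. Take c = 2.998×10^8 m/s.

d ≈ 22.2 m

β = √(1 − 1/γ²) = √(1 − 1/3.02²) = 0.94359
Dilated lifetime: Δt = γτ₀ = 3.02 × 26.0 ns = 78.520 ns
d = vΔt = 0.94359c × 78.520 ns = 2.8289×10^8 m/s × 7.8520×10^-8 s = 22.2 m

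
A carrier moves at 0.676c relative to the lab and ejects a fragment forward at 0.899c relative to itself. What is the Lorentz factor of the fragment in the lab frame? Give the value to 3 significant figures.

u_lab = (0.899 + 0.676)/(1 + 0.899×0.676) = 1.575/1.60772 = 0.979646
γ = 1/√(1 − 0.979646²) = 4.98

γ ≈ 4.98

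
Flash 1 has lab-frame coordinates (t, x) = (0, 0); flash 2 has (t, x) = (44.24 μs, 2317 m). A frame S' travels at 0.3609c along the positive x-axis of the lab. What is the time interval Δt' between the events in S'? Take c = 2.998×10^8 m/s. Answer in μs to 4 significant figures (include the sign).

γ = 1/√(1 − 0.3609²) = 1.07227
Δt' = γ(Δt − vΔx/c²) = 1.07227 × (44.24 μs − 0.3609×2317 m / (2.998×10^8 m/s))
= 1.07227 × (41.4508 μs) = 44.45 μs

Δt' ≈ 44.45 μs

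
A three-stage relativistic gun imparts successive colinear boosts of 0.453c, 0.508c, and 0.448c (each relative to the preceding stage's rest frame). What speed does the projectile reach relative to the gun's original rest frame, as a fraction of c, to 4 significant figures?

u ≈ 0.9105c

Compose boost 2: (0.508 + 0.453)/(1 + 0.508×0.453) = 0.9610/1.23012 = 0.781222
Compose boost 3: (0.448 + 0.781222)/(1 + 0.448×0.781222) = 1.22922/1.34999 = 0.9105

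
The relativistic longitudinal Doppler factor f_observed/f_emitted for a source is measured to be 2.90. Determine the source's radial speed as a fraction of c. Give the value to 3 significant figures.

f_obs/f_src = √((1+β)/(1−β)) = 2.90  ⇒  (1+β)/(1−β) = 8.4100
β = |1 − D²|/(1 + D²) = |1 − 8.4100|/(1 + 8.4100) = 0.787

β ≈ 0.787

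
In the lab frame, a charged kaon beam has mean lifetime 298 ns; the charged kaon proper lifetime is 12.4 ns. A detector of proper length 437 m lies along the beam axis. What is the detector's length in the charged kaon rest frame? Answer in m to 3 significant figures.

L ≈ 18.2 m

Time dilation ⇒ γ = Δt/τ₀ = 298/12.4 = 24.032
Length contraction: L = L₀/γ = 437/24.032 = 18.2 m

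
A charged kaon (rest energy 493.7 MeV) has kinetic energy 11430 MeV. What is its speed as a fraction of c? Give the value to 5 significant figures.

β ≈ 0.99914

γ = 1 + K/(m₀c²) = 1 + 11430/493.7 = 24.15171
β = √(1 − 1/γ²) = 0.99914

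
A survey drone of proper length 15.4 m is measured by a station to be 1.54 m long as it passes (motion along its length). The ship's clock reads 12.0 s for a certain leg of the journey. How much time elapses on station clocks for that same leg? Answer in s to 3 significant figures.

Δt ≈ 120 s

Length contraction ⇒ γ = L₀/L = 15.4/1.54 = 10.000
Time dilation: Δt = γτ₀ = 10.000 × 12.0 s = 120 s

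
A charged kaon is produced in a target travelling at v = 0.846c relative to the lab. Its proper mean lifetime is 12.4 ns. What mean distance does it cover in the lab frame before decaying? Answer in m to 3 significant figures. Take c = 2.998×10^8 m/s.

d ≈ 5.90 m

γ = 1/√(1 − 0.846²) = 1.8755
Dilated lifetime: Δt = γτ₀ = 1.8755 × 12.4 ns = 23.257 ns
d = vΔt = 0.846c × 23.257 ns = 2.5363×10^8 m/s × 2.3257×10^-8 s = 5.90 m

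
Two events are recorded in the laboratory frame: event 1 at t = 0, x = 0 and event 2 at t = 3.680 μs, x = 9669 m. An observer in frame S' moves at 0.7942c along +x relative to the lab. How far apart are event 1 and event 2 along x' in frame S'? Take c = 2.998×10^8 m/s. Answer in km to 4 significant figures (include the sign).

γ = 1/√(1 − 0.7942²) = 1.64567
Δx' = γ(Δx − vΔt) = 1.64567 × (9669 m − 0.7942×(2.998×10^8 m/s)×3.680×10^-6 s)
= 1.64567 × (8792.79 m) = 14.47 km

Δx' ≈ 14.47 km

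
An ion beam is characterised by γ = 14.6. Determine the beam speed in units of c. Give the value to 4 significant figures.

β = √(1 − 1/γ²) = √(1 − 1/14.6²) = √(0.995309) = 0.9977

β ≈ 0.9977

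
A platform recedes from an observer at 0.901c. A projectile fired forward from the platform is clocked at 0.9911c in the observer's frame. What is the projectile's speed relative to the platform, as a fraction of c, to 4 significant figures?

Inverse velocity addition: u' = (u − v)/(1 − uv/c²)
= (0.9911 − 0.901)/(1 − 0.9911×0.901) = 0.09010/0.107019 = 0.8419

u' ≈ 0.8419c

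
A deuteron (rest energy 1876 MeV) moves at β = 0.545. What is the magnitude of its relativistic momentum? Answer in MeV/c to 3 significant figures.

p ≈ 1220 MeV/c

γ = 1/√(1 − 0.545²) = 1.1927
p = γβm₀c = 1.1927 × 0.545 × 1876 MeV/c = 1220 MeV/c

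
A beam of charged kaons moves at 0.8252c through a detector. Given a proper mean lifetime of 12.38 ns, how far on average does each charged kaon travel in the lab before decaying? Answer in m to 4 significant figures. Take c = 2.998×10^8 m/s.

γ = 1/√(1 − 0.8252²) = 1.77041
Dilated lifetime: Δt = γτ₀ = 1.77041 × 12.38 ns = 21.9177 ns
d = vΔt = 0.8252c × 21.9177 ns = 2.47395×10^8 m/s × 2.19177×10^-8 s = 5.422 m

d ≈ 5.422 m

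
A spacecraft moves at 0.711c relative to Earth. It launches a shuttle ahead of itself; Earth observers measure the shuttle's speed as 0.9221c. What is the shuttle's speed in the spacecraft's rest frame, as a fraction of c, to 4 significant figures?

Inverse velocity addition: u' = (u − v)/(1 − uv/c²)
= (0.9221 − 0.711)/(1 − 0.9221×0.711) = 0.2111/0.344387 = 0.6130

u' ≈ 0.6130c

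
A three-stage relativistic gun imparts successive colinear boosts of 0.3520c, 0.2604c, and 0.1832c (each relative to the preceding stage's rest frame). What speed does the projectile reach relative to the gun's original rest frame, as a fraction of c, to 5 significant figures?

Compose boost 2: (0.2604 + 0.3520)/(1 + 0.2604×0.3520) = 0.61240/1.091661 = 0.5609801
Compose boost 3: (0.1832 + 0.5609801)/(1 + 0.1832×0.5609801) = 0.7441801/1.102772 = 0.67483

u ≈ 0.67483c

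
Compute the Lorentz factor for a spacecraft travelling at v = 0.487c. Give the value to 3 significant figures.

γ = 1/√(1 − β²) = 1/√(1 − 0.487²) = 1/√(0.76283) = 1.14

γ ≈ 1.14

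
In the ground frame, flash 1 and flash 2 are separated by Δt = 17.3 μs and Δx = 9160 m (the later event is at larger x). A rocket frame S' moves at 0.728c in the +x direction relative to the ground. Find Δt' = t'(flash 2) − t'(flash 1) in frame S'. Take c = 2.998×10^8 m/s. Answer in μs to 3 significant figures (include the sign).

γ = 1/√(1 − 0.728²) = 1.4586
Δt' = γ(Δt − vΔx/c²) = 1.4586 × (17.3 μs − 0.728×9160 m / (2.998×10^8 m/s))
= 1.4586 × (-4.9431 μs) = -7.21 μs

Δt' ≈ -7.21 μs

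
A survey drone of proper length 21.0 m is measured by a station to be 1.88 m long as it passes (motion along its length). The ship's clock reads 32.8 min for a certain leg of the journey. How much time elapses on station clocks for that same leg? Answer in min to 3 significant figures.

Δt ≈ 366 min

Length contraction ⇒ γ = L₀/L = 21.0/1.88 = 11.170
Time dilation: Δt = γτ₀ = 11.170 × 32.8 min = 366 min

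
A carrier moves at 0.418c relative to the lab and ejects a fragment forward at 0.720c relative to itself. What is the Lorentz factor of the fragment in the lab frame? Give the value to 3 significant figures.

u_lab = (0.720 + 0.418)/(1 + 0.720×0.418) = 1.138/1.30096 = 0.874739
γ = 1/√(1 − 0.874739²) = 2.06

γ ≈ 2.06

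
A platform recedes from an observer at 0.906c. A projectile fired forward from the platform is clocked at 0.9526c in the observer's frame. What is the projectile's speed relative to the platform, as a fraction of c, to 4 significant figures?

u' ≈ 0.3403c

Inverse velocity addition: u' = (u − v)/(1 − uv/c²)
= (0.9526 − 0.906)/(1 − 0.9526×0.906) = 0.04660/0.136944 = 0.3403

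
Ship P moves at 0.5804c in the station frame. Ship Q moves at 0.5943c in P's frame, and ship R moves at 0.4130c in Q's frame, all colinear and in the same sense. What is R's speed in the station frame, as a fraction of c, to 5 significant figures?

u ≈ 0.94540c

Compose boost 2: (0.5943 + 0.5804)/(1 + 0.5943×0.5804) = 1.1747/1.344932 = 0.8734272
Compose boost 3: (0.4130 + 0.8734272)/(1 + 0.4130×0.8734272) = 1.286427/1.360725 = 0.94540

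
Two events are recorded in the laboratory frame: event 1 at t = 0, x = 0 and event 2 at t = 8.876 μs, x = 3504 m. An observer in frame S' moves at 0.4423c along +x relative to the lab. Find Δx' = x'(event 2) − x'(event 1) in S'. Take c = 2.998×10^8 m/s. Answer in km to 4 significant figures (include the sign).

γ = 1/√(1 − 0.4423²) = 1.11499
Δx' = γ(Δx − vΔt) = 1.11499 × (3504 m − 0.4423×(2.998×10^8 m/s)×8.876×10^-6 s)
= 1.11499 × (2327.03 m) = 2.595 km

Δx' ≈ 2.595 km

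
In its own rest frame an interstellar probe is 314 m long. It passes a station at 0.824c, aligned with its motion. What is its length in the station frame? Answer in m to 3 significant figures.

L ≈ 178 m

γ = 1/√(1 − 0.824²) = 1.7649
Length contraction: L = L₀/γ = 314/1.7649 = 178 m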